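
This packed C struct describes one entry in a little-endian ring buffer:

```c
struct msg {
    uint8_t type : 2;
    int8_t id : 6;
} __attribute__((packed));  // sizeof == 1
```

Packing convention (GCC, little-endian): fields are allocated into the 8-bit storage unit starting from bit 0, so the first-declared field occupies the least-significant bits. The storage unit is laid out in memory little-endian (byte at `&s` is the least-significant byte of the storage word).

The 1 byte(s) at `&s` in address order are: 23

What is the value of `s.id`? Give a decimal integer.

8

[0]=0x23 (little-endian) → word 0x23
type:2 @ bit 0 → (0x23>>0)&0x3 = 0x3
id:6 @ bit 2 → (0x23>>2)&0x3f = 0x8  ←
id signed 6b, MSB=0: value = 8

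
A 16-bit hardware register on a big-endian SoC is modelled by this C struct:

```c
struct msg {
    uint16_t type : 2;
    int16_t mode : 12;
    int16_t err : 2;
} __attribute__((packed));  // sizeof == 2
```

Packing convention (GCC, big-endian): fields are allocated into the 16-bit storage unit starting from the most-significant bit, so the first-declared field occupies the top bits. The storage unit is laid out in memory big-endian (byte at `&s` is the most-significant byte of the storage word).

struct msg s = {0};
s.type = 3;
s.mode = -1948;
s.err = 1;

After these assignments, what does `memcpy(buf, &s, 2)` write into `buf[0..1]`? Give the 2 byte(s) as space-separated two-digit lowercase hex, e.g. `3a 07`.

[14+:2] type=3 & 0x3 = 0x3; word=0xc000
[2+:12] mode=-1948 & 0xfff = 0x864; word=0xe190
[0+:2] err=1 & 0x3 = 0x1; word=0xe191
word = 0xe191 → big-endian bytes:
  [0]=0xe1  [1]=0x91

e1 91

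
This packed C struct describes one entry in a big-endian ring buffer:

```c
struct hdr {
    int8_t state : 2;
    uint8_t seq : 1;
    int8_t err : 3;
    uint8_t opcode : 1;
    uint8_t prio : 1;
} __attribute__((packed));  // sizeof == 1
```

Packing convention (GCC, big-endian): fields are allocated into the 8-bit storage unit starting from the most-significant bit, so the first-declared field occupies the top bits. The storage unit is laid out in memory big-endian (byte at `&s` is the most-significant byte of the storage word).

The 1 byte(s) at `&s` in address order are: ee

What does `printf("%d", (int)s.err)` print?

[0]=0xee (big-endian) → word 0xee
state [6+:2] = (word>>6) & 0x3 = 3
seq [5+:1] = (word>>5) & 0x1 = 1
err [2+:3] = (word>>2) & 0x7 = 3  ←
opcode [1+:1] = (word>>1) & 0x1 = 1
prio [0+:1] = (word>>0) & 0x1 = 0
err signed 3b, MSB=0: value = 3

3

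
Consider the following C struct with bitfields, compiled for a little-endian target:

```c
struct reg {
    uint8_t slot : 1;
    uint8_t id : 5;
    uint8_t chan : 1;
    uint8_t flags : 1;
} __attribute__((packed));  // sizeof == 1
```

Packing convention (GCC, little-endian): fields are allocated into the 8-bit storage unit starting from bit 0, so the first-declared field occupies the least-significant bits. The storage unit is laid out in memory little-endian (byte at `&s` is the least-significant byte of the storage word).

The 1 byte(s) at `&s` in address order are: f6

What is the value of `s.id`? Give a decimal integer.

[0]=0xf6 (little-endian) → word 0xf6
slot [0+:1] = (word>>0) & 0x1 = 0
id [1+:5] = (word>>1) & 0x1f = 27  ←
chan [6+:1] = (word>>6) & 0x1 = 1
flags [7+:1] = (word>>7) & 0x1 = 1

27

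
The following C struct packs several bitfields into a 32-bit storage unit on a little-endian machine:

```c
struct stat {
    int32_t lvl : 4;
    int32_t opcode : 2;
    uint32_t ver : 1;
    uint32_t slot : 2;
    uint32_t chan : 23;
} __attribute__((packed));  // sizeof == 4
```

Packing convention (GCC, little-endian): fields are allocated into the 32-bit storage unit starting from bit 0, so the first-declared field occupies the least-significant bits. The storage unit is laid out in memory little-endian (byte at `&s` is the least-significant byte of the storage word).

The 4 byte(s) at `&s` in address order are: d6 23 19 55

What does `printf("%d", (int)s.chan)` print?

2788497

[0]=0xd6 [1]=0x23 [2]=0x19 [3]=0x55 (little-endian) → word 0x551923d6
lvl:4 @ bit 0 → (0x551923d6>>0)&0xf = 0x6
opcode:2 @ bit 4 → (0x551923d6>>4)&0x3 = 0x1
ver:1 @ bit 6 → (0x551923d6>>6)&0x1 = 0x1
slot:2 @ bit 7 → (0x551923d6>>7)&0x3 = 0x3
chan:23 @ bit 9 → (0x551923d6>>9)&0x7fffff = 0x2a8c91  ←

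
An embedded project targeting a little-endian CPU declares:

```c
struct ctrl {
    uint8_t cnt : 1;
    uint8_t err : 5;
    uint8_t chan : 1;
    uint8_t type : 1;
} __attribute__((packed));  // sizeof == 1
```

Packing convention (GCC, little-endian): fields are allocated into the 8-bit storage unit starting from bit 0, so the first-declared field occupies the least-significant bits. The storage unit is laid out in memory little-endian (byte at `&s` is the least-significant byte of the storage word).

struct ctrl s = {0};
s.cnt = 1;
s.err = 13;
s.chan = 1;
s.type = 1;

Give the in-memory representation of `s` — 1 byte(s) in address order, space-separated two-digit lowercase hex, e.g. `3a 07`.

db

cnt:1 = 1 → 0x1 << 0 → word 0x01
err:5 = 13 → 0xd << 1 → word 0x1b
chan:1 = 1 → 0x1 << 6 → word 0x5b
type:1 = 1 → 0x1 << 7 → word 0xdb
word = 0xdb → little-endian bytes:
  [0]=0xdb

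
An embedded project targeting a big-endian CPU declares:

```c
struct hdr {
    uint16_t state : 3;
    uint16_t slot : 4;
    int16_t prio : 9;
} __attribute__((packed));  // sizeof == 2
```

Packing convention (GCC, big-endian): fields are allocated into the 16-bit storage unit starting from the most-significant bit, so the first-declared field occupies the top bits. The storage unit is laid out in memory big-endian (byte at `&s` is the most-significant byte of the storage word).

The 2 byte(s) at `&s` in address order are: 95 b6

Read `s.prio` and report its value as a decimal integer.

-74

[0]=0x95 [1]=0xb6 (big-endian) → word 0x95b6
state:3 @ bit 13 → (0x95b6>>13)&0x7 = 0x4
slot:4 @ bit 9 → (0x95b6>>9)&0xf = 0xa
prio:9 @ bit 0 → (0x95b6>>0)&0x1ff = 0x1b6  ←
prio signed 9b, MSB=1: 438 - 512 = -74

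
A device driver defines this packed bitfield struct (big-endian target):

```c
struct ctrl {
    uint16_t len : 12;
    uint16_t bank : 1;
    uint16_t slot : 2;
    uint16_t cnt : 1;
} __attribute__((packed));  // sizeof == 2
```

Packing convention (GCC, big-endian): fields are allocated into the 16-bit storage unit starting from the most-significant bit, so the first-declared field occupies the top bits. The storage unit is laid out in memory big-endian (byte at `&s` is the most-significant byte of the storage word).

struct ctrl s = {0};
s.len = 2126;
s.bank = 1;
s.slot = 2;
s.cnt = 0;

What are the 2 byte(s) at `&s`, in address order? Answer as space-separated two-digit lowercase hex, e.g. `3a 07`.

84 ec

[4+:12] len=2126 & 0xfff = 0x84e; word=0x84e0
[3+:1] bank=1 & 0x1 = 0x1; word=0x84e8
[1+:2] slot=2 & 0x3 = 0x2; word=0x84ec
[0+:1] cnt=0 & 0x1 = 0x0; word=0x84ec
word = 0x84ec → big-endian bytes:
  [0]=0x84  [1]=0xec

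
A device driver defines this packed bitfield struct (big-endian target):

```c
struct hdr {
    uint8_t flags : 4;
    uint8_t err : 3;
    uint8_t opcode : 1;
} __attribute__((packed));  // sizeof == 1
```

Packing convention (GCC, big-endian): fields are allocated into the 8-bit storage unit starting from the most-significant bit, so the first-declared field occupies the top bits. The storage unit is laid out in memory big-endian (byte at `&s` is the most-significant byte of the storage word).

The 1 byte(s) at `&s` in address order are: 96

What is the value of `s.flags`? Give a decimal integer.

[0]=0x96 (big-endian) → word 0x96
flags:4 @ bit 4 → (0x96>>4)&0xf = 0x9  ←
err:3 @ bit 1 → (0x96>>1)&0x7 = 0x3
opcode:1 @ bit 0 → (0x96>>0)&0x1 = 0x0

9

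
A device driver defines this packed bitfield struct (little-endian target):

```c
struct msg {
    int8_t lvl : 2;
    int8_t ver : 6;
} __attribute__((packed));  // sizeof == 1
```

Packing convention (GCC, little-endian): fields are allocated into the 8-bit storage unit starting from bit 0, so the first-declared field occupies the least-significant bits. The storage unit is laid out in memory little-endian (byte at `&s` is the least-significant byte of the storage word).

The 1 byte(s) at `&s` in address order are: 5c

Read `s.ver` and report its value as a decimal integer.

[0]=0x5c (little-endian) → word 0x5c
lvl [0+:2] = (word>>0) & 0x3 = 0
ver [2+:6] = (word>>2) & 0x3f = 23  ←
ver signed 6b, MSB=0: value = 23

23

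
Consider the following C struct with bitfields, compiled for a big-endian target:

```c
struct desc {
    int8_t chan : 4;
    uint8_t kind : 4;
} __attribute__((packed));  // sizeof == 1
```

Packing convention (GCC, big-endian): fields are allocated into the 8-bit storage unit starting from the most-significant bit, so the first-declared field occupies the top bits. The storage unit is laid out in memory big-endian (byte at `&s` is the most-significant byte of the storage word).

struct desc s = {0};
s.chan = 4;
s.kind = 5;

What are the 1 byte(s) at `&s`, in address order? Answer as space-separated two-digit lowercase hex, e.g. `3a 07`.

chan (4b) val=4 bits=0x4 at bit 4: 0x40
kind (4b) val=5 bits=0x5 at bit 0: 0x45
word = 0x45 → big-endian bytes:
  [0]=0x45

45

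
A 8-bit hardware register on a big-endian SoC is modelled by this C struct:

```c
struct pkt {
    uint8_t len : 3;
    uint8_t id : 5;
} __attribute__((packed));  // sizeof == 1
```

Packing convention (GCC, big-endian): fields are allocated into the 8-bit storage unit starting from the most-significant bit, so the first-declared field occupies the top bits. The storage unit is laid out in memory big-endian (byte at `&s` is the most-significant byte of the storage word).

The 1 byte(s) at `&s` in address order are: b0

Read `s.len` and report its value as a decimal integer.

[0]=0xb0 (big-endian) → word 0xb0
len [5+:3] = (word>>5) & 0x7 = 5  ←
id [0+:5] = (word>>0) & 0x1f = 16

5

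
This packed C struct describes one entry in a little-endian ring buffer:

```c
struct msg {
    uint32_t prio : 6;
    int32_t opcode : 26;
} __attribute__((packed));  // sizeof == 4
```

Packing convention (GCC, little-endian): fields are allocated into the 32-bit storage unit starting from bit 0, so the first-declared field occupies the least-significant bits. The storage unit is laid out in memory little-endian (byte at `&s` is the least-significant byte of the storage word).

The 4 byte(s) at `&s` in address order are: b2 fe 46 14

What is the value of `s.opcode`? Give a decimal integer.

[0]=0xb2 [1]=0xfe [2]=0x46 [3]=0x14 (little-endian) → word 0x1446feb2
prio [0+:6] = (word>>0) & 0x3f = 50
opcode [6+:26] = (word>>6) & 0x3ffffff = 5315578  ←
opcode signed 26b, MSB=0: value = 5315578

5315578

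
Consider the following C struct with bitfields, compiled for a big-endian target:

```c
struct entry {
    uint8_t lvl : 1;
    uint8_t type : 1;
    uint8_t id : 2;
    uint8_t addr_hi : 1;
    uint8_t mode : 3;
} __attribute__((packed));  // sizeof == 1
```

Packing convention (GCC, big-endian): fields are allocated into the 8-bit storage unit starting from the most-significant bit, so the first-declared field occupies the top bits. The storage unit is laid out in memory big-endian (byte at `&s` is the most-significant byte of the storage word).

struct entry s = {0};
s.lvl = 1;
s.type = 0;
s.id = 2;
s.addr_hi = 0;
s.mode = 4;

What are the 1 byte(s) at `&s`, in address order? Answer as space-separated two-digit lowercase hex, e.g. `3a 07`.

lvl (1b) val=1 bits=0x1 at bit 7: 0x80
type (1b) val=0 bits=0x0 at bit 6: 0x80
id (2b) val=2 bits=0x2 at bit 4: 0xa0
addr_hi (1b) val=0 bits=0x0 at bit 3: 0xa0
mode (3b) val=4 bits=0x4 at bit 0: 0xa4
word = 0xa4 → big-endian bytes:
  [0]=0xa4

a4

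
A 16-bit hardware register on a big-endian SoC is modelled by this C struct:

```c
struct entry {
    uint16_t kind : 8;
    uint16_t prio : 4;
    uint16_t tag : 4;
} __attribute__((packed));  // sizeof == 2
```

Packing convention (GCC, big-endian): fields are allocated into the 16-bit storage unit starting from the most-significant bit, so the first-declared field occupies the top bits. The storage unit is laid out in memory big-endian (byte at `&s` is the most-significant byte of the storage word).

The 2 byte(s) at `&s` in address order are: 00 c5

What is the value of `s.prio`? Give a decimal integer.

[0]=0x00 [1]=0xc5 (big-endian) → word 0x00c5
kind:8 @ bit 8 → (0x00c5>>8)&0xff = 0x0
prio:4 @ bit 4 → (0x00c5>>4)&0xf = 0xc  ←
tag:4 @ bit 0 → (0x00c5>>0)&0xf = 0x5

12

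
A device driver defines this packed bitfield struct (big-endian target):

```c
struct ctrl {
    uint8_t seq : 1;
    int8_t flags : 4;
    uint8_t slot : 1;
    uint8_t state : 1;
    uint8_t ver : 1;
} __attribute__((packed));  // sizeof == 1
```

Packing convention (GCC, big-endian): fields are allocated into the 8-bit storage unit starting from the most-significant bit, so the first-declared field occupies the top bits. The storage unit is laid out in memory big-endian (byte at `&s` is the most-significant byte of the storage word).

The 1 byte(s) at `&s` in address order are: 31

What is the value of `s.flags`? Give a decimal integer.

[0]=0x31 (big-endian) → word 0x31
seq:1 @ bit 7 → (0x31>>7)&0x1 = 0x0
flags:4 @ bit 3 → (0x31>>3)&0xf = 0x6  ←
slot:1 @ bit 2 → (0x31>>2)&0x1 = 0x0
state:1 @ bit 1 → (0x31>>1)&0x1 = 0x0
ver:1 @ bit 0 → (0x31>>0)&0x1 = 0x1
flags signed 4b, MSB=0: value = 6

6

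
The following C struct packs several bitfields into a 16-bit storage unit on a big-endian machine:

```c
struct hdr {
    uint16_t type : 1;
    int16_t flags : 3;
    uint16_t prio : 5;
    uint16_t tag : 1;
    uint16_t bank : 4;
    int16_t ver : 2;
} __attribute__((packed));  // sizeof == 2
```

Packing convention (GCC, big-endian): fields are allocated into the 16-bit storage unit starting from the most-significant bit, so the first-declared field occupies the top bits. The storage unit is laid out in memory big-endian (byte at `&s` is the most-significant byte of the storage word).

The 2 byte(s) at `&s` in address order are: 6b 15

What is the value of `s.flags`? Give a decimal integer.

-2

[0]=0x6b [1]=0x15 (big-endian) → word 0x6b15
type [15+:1] = (word>>15) & 0x1 = 0
flags [12+:3] = (word>>12) & 0x7 = 6  ←
prio [7+:5] = (word>>7) & 0x1f = 22
tag [6+:1] = (word>>6) & 0x1 = 0
bank [2+:4] = (word>>2) & 0xf = 5
ver [0+:2] = (word>>0) & 0x3 = 1
flags signed 3b, MSB=1: 6 - 8 = -2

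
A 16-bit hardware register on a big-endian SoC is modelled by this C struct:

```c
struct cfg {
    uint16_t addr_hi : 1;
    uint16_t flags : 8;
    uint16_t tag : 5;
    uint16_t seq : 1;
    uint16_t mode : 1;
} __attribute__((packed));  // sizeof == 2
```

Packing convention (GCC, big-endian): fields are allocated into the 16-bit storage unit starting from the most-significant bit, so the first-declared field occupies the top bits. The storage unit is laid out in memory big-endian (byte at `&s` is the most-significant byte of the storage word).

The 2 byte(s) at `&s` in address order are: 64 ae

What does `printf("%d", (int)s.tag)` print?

[0]=0x64 [1]=0xae (big-endian) → word 0x64ae
addr_hi [15+:1] = (word>>15) & 0x1 = 0
flags [7+:8] = (word>>7) & 0xff = 201
tag [2+:5] = (word>>2) & 0x1f = 11  ←
seq [1+:1] = (word>>1) & 0x1 = 1
mode [0+:1] = (word>>0) & 0x1 = 0

11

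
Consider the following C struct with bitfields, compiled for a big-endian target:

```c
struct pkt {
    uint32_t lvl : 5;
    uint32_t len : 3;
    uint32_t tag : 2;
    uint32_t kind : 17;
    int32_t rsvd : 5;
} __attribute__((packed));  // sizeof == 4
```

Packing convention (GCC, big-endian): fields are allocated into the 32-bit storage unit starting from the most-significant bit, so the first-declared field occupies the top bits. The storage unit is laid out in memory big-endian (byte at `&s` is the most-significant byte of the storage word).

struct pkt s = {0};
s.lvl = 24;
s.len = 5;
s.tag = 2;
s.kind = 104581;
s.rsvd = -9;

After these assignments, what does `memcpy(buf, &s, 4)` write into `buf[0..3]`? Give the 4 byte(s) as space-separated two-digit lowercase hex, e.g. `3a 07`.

[27+:5] lvl=24 & 0x1f = 0x18; word=0xc0000000
[24+:3] len=5 & 0x7 = 0x5; word=0xc5000000
[22+:2] tag=2 & 0x3 = 0x2; word=0xc5800000
[5+:17] kind=104581 & 0x1ffff = 0x19885; word=0xc5b310a0
[0+:5] rsvd=-9 & 0x1f = 0x17; word=0xc5b310b7
word = 0xc5b310b7 → big-endian bytes:
  [0]=0xc5  [1]=0xb3  [2]=0x10  [3]=0xb7

c5 b3 10 b7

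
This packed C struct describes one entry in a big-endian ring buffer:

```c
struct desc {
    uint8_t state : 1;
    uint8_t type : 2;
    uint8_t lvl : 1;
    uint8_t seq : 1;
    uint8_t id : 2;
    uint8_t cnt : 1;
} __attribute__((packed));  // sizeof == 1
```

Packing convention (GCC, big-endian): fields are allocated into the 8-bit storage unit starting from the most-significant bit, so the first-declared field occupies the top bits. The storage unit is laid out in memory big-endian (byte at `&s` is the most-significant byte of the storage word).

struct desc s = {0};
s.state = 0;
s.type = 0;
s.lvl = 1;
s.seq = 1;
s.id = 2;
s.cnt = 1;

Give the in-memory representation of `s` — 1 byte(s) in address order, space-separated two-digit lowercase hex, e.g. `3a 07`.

state:1 = 0 → 0x0 << 7 → word 0x00
type:2 = 0 → 0x0 << 5 → word 0x00
lvl:1 = 1 → 0x1 << 4 → word 0x10
seq:1 = 1 → 0x1 << 3 → word 0x18
id:2 = 2 → 0x2 << 1 → word 0x1c
cnt:1 = 1 → 0x1 << 0 → word 0x1d
word = 0x1d → big-endian bytes:
  [0]=0x1d

1d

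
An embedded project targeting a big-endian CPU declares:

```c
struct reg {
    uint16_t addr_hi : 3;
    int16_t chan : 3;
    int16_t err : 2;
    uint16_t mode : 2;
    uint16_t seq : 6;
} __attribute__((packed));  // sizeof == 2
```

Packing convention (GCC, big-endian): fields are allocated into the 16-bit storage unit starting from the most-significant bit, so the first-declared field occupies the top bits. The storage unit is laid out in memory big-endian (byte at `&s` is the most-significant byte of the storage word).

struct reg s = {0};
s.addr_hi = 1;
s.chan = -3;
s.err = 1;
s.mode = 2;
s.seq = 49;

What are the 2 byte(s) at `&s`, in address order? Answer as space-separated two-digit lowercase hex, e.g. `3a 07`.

addr_hi (3b) val=1 bits=0x1 at bit 13: 0x2000
chan (3b) val=-3 bits=0x5 at bit 10: 0x3400
err (2b) val=1 bits=0x1 at bit 8: 0x3500
mode (2b) val=2 bits=0x2 at bit 6: 0x3580
seq (6b) val=49 bits=0x31 at bit 0: 0x35b1
word = 0x35b1 → big-endian bytes:
  [0]=0x35  [1]=0xb1

35 b1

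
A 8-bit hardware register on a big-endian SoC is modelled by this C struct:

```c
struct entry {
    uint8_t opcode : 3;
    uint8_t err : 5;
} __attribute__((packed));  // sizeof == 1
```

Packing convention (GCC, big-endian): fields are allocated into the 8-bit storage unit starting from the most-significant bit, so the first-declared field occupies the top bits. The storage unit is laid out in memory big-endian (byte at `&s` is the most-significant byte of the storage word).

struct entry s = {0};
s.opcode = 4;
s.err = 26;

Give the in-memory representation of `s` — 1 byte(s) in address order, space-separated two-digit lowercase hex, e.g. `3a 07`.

9a

[5+:3] opcode=4 & 0x7 = 0x4; word=0x80
[0+:5] err=26 & 0x1f = 0x1a; word=0x9a
word = 0x9a → big-endian bytes:
  [0]=0x9a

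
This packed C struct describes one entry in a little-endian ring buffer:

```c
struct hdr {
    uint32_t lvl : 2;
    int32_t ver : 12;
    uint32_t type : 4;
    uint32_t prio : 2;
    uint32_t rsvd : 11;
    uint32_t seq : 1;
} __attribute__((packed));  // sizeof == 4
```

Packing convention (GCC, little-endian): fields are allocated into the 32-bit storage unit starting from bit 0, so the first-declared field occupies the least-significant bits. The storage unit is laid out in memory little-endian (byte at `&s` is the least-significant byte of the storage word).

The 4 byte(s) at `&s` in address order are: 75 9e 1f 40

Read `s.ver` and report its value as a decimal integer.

[0]=0x75 [1]=0x9e [2]=0x1f [3]=0x40 (little-endian) → word 0x401f9e75
lvl:2 @ bit 0 → (0x401f9e75>>0)&0x3 = 0x1
ver:12 @ bit 2 → (0x401f9e75>>2)&0xfff = 0x79d  ←
type:4 @ bit 14 → (0x401f9e75>>14)&0xf = 0xe
prio:2 @ bit 18 → (0x401f9e75>>18)&0x3 = 0x3
rsvd:11 @ bit 20 → (0x401f9e75>>20)&0x7ff = 0x401
seq:1 @ bit 31 → (0x401f9e75>>31)&0x1 = 0x0
ver signed 12b, MSB=0: value = 1949

1949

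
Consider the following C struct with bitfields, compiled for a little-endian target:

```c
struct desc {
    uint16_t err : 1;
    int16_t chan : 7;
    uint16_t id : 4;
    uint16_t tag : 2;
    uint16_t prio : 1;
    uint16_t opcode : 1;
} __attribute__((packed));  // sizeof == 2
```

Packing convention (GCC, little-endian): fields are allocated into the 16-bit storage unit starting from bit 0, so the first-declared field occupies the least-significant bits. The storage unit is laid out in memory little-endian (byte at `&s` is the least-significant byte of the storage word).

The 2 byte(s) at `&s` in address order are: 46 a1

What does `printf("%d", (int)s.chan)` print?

35

[0]=0x46 [1]=0xa1 (little-endian) → word 0xa146
err:1 @ bit 0 → (0xa146>>0)&0x1 = 0x0
chan:7 @ bit 1 → (0xa146>>1)&0x7f = 0x23  ←
id:4 @ bit 8 → (0xa146>>8)&0xf = 0x1
tag:2 @ bit 12 → (0xa146>>12)&0x3 = 0x2
prio:1 @ bit 14 → (0xa146>>14)&0x1 = 0x0
opcode:1 @ bit 15 → (0xa146>>15)&0x1 = 0x1
chan signed 7b, MSB=0: value = 35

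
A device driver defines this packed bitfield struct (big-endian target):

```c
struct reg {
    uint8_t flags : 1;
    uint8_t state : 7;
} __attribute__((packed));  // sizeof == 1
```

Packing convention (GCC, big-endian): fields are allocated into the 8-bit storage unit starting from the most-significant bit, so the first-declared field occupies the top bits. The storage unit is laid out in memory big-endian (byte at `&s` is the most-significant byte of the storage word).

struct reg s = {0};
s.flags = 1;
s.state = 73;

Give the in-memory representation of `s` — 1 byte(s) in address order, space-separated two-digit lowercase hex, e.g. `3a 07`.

c9

flags:1 = 1 → 0x1 << 7 → word 0x80
state:7 = 73 → 0x49 << 0 → word 0xc9
word = 0xc9 → big-endian bytes:
  [0]=0xc9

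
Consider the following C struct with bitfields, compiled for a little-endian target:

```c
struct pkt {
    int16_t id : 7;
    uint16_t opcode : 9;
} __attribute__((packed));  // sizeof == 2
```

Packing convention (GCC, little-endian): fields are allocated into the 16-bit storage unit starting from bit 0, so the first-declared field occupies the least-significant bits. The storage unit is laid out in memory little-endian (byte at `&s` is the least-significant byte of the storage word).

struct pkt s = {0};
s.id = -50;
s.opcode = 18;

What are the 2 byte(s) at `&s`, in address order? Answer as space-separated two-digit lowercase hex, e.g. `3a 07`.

id (7b) val=-50 bits=0x4e at bit 0: 0x004e
opcode (9b) val=18 bits=0x12 at bit 7: 0x094e
word = 0x094e → little-endian bytes:
  [0]=0x4e  [1]=0x09

4e 09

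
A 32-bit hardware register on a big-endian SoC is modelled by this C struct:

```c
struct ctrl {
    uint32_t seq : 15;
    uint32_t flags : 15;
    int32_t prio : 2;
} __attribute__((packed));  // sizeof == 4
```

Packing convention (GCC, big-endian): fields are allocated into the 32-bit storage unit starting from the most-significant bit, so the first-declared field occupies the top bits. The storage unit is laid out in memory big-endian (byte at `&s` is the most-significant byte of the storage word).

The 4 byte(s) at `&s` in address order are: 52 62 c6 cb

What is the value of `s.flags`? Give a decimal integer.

[0]=0x52 [1]=0x62 [2]=0xc6 [3]=0xcb (big-endian) → word 0x5262c6cb
seq:15 @ bit 17 → (0x5262c6cb>>17)&0x7fff = 0x2931
flags:15 @ bit 2 → (0x5262c6cb>>2)&0x7fff = 0x31b2  ←
prio:2 @ bit 0 → (0x5262c6cb>>0)&0x3 = 0x3

12722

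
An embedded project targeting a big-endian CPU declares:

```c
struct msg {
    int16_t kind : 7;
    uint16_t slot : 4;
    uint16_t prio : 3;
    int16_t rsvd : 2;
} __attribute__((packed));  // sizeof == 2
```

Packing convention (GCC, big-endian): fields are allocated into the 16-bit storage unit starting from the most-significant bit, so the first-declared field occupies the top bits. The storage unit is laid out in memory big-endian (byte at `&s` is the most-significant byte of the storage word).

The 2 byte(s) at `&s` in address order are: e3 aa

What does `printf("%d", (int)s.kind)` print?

-15

[0]=0xe3 [1]=0xaa (big-endian) → word 0xe3aa
kind [9+:7] = (word>>9) & 0x7f = 113  ←
slot [5+:4] = (word>>5) & 0xf = 13
prio [2+:3] = (word>>2) & 0x7 = 2
rsvd [0+:2] = (word>>0) & 0x3 = 2
kind signed 7b, MSB=1: 113 - 128 = -15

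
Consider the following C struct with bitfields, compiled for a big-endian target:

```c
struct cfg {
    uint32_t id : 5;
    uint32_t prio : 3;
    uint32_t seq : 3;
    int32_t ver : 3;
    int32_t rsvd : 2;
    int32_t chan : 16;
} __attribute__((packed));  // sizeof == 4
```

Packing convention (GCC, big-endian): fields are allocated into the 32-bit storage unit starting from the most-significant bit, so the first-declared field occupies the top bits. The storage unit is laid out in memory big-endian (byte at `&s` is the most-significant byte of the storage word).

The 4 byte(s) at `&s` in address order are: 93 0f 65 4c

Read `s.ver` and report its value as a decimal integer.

3

[0]=0x93 [1]=0x0f [2]=0x65 [3]=0x4c (big-endian) → word 0x930f654c
id:5 @ bit 27 → (0x930f654c>>27)&0x1f = 0x12
prio:3 @ bit 24 → (0x930f654c>>24)&0x7 = 0x3
seq:3 @ bit 21 → (0x930f654c>>21)&0x7 = 0x0
ver:3 @ bit 18 → (0x930f654c>>18)&0x7 = 0x3  ←
rsvd:2 @ bit 16 → (0x930f654c>>16)&0x3 = 0x3
chan:16 @ bit 0 → (0x930f654c>>0)&0xffff = 0x654c
ver signed 3b, MSB=0: value = 3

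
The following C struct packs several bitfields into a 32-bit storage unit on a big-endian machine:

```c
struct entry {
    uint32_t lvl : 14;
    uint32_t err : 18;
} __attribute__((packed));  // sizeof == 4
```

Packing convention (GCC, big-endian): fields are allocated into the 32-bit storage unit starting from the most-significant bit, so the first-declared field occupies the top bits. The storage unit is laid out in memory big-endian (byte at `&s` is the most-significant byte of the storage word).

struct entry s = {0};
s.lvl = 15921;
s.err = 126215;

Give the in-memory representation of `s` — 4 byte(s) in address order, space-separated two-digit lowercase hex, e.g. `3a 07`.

f8 c5 ed 07

[18+:14] lvl=15921 & 0x3fff = 0x3e31; word=0xf8c40000
[0+:18] err=126215 & 0x3ffff = 0x1ed07; word=0xf8c5ed07
word = 0xf8c5ed07 → big-endian bytes:
  [0]=0xf8  [1]=0xc5  [2]=0xed  [3]=0x07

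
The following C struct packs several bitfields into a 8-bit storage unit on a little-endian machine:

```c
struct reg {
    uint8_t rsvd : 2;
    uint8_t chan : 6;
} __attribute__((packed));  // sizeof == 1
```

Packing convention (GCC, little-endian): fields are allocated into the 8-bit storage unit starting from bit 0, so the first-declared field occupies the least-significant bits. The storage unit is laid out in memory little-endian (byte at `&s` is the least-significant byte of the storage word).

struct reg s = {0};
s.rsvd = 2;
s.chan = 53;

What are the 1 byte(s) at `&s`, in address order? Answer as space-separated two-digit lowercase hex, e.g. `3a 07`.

[0+:2] rsvd=2 & 0x3 = 0x2; word=0x02
[2+:6] chan=53 & 0x3f = 0x35; word=0xd6
word = 0xd6 → little-endian bytes:
  [0]=0xd6

d6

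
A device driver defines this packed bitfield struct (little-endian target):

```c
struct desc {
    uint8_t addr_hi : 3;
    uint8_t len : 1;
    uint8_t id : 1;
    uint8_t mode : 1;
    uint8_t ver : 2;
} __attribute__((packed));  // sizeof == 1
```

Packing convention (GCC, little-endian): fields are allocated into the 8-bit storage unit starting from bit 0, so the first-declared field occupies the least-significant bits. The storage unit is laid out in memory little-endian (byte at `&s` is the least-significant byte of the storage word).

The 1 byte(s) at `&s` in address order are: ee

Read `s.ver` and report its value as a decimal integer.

[0]=0xee (little-endian) → word 0xee
addr_hi:3 @ bit 0 → (0xee>>0)&0x7 = 0x6
len:1 @ bit 3 → (0xee>>3)&0x1 = 0x1
id:1 @ bit 4 → (0xee>>4)&0x1 = 0x0
mode:1 @ bit 5 → (0xee>>5)&0x1 = 0x1
ver:2 @ bit 6 → (0xee>>6)&0x3 = 0x3  ←

3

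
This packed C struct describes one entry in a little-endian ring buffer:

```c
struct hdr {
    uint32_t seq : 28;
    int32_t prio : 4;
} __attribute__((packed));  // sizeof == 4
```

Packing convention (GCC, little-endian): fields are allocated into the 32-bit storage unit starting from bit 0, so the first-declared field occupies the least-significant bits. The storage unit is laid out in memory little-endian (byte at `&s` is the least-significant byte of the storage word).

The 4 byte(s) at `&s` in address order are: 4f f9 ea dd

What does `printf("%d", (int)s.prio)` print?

-3

[0]=0x4f [1]=0xf9 [2]=0xea [3]=0xdd (little-endian) → word 0xddeaf94f
seq:28 @ bit 0 → (0xddeaf94f>>0)&0xfffffff = 0xdeaf94f
prio:4 @ bit 28 → (0xddeaf94f>>28)&0xf = 0xd  ←
prio signed 4b, MSB=1: 13 - 16 = -3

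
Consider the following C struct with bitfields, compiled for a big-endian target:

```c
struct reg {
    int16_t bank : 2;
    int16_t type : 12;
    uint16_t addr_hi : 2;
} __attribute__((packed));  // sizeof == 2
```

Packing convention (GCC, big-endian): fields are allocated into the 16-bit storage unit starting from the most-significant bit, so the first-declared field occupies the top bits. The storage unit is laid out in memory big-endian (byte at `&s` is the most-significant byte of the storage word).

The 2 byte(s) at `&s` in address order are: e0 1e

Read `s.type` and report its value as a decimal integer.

-2041

[0]=0xe0 [1]=0x1e (big-endian) → word 0xe01e
bank:2 @ bit 14 → (0xe01e>>14)&0x3 = 0x3
type:12 @ bit 2 → (0xe01e>>2)&0xfff = 0x807  ←
addr_hi:2 @ bit 0 → (0xe01e>>0)&0x3 = 0x2
type signed 12b, MSB=1: 2055 - 4096 = -2041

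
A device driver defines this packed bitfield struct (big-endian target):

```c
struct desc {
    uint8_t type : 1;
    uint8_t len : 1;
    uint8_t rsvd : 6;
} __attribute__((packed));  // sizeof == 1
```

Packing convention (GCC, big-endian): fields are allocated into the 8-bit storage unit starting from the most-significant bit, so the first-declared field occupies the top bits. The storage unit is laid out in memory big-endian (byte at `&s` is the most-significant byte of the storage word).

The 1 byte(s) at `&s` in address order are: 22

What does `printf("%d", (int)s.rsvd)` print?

[0]=0x22 (big-endian) → word 0x22
type [7+:1] = (word>>7) & 0x1 = 0
len [6+:1] = (word>>6) & 0x1 = 0
rsvd [0+:6] = (word>>0) & 0x3f = 34  ←

34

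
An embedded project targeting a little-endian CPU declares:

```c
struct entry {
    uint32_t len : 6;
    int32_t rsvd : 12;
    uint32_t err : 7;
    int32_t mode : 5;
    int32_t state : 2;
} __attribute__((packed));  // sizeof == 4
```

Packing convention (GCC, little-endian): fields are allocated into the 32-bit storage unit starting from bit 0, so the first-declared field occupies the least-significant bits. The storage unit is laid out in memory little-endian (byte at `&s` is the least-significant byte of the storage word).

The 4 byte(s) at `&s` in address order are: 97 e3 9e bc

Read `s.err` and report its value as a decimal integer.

[0]=0x97 [1]=0xe3 [2]=0x9e [3]=0xbc (little-endian) → word 0xbc9ee397
len [0+:6] = (word>>0) & 0x3f = 23
rsvd [6+:12] = (word>>6) & 0xfff = 2958
err [18+:7] = (word>>18) & 0x7f = 39  ←
mode [25+:5] = (word>>25) & 0x1f = 30
state [30+:2] = (word>>30) & 0x3 = 2

39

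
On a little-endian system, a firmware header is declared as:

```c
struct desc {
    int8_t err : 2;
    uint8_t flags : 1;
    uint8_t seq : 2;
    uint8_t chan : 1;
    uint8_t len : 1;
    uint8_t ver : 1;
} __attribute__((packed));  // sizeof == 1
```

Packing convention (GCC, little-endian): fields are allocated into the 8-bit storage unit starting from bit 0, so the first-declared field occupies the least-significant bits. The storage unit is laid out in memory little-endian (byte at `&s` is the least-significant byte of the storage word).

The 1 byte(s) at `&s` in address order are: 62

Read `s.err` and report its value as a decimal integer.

[0]=0x62 (little-endian) → word 0x62
err [0+:2] = (word>>0) & 0x3 = 2  ←
flags [2+:1] = (word>>2) & 0x1 = 0
seq [3+:2] = (word>>3) & 0x3 = 0
chan [5+:1] = (word>>5) & 0x1 = 1
len [6+:1] = (word>>6) & 0x1 = 1
ver [7+:1] = (word>>7) & 0x1 = 0
err signed 2b, MSB=1: 2 - 4 = -2

-2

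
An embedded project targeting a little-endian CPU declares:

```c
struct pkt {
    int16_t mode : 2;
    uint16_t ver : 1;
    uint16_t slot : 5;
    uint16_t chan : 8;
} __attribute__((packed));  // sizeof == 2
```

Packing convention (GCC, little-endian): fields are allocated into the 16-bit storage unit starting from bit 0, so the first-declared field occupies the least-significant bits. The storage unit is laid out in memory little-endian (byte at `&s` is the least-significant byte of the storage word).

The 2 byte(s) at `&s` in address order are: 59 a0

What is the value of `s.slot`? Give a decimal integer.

11

[0]=0x59 [1]=0xa0 (little-endian) → word 0xa059
mode [0+:2] = (word>>0) & 0x3 = 1
ver [2+:1] = (word>>2) & 0x1 = 0
slot [3+:5] = (word>>3) & 0x1f = 11  ←
chan [8+:8] = (word>>8) & 0xff = 160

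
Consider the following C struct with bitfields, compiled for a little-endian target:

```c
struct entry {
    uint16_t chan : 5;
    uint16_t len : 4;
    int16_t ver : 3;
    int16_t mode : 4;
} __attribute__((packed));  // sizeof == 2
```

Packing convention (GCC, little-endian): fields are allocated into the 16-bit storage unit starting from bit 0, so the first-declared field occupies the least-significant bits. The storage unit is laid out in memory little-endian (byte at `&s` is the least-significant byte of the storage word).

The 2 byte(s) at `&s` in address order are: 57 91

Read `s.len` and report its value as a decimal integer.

[0]=0x57 [1]=0x91 (little-endian) → word 0x9157
chan:5 @ bit 0 → (0x9157>>0)&0x1f = 0x17
len:4 @ bit 5 → (0x9157>>5)&0xf = 0xa  ←
ver:3 @ bit 9 → (0x9157>>9)&0x7 = 0x0
mode:4 @ bit 12 → (0x9157>>12)&0xf = 0x9

10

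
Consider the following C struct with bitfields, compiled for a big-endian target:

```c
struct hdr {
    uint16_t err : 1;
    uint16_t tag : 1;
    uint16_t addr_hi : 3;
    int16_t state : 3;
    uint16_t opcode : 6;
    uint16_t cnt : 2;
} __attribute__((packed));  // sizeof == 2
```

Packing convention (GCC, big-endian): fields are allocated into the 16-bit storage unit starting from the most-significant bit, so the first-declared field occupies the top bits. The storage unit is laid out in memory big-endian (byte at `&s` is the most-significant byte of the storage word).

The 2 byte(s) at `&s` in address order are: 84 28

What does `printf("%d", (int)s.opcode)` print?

10

[0]=0x84 [1]=0x28 (big-endian) → word 0x8428
err [15+:1] = (word>>15) & 0x1 = 1
tag [14+:1] = (word>>14) & 0x1 = 0
addr_hi [11+:3] = (word>>11) & 0x7 = 0
state [8+:3] = (word>>8) & 0x7 = 4
opcode [2+:6] = (word>>2) & 0x3f = 10  ←
cnt [0+:2] = (word>>0) & 0x3 = 0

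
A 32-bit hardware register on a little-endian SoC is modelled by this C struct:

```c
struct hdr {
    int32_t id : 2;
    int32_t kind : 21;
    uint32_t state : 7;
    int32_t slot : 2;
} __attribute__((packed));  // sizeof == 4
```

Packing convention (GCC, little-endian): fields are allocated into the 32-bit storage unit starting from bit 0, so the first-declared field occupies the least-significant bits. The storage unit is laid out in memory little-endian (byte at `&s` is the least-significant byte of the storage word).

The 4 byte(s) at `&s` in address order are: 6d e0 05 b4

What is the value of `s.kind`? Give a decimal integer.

[0]=0x6d [1]=0xe0 [2]=0x05 [3]=0xb4 (little-endian) → word 0xb405e06d
id [0+:2] = (word>>0) & 0x3 = 1
kind [2+:21] = (word>>2) & 0x1fffff = 96283  ←
state [23+:7] = (word>>23) & 0x7f = 104
slot [30+:2] = (word>>30) & 0x3 = 2
kind signed 21b, MSB=0: value = 96283

96283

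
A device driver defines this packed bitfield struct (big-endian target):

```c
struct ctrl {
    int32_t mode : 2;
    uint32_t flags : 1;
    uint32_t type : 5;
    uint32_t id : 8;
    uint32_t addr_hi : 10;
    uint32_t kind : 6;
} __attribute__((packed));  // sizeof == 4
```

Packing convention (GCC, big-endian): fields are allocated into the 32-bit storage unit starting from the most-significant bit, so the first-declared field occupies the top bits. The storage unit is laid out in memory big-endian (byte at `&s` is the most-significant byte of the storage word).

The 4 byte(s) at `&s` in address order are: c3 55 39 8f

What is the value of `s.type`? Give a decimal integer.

3

[0]=0xc3 [1]=0x55 [2]=0x39 [3]=0x8f (big-endian) → word 0xc355398f
mode:2 @ bit 30 → (0xc355398f>>30)&0x3 = 0x3
flags:1 @ bit 29 → (0xc355398f>>29)&0x1 = 0x0
type:5 @ bit 24 → (0xc355398f>>24)&0x1f = 0x3  ←
id:8 @ bit 16 → (0xc355398f>>16)&0xff = 0x55
addr_hi:10 @ bit 6 → (0xc355398f>>6)&0x3ff = 0xe6
kind:6 @ bit 0 → (0xc355398f>>0)&0x3f = 0xf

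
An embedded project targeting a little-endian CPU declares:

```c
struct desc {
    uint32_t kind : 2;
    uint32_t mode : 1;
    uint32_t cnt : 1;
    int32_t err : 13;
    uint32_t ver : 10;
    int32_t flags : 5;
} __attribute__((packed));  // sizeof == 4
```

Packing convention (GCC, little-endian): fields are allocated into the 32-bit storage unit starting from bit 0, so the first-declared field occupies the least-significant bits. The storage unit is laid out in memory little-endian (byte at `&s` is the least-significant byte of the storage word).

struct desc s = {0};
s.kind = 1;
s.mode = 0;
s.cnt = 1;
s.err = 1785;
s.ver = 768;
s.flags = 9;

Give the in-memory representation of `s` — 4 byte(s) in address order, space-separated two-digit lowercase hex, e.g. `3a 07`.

99 6f 00 4e

[0+:2] kind=1 & 0x3 = 0x1; word=0x00000001
[2+:1] mode=0 & 0x1 = 0x0; word=0x00000001
[3+:1] cnt=1 & 0x1 = 0x1; word=0x00000009
[4+:13] err=1785 & 0x1fff = 0x6f9; word=0x00006f99
[17+:10] ver=768 & 0x3ff = 0x300; word=0x06006f99
[27+:5] flags=9 & 0x1f = 0x9; word=0x4e006f99
word = 0x4e006f99 → little-endian bytes:
  [0]=0x99  [1]=0x6f  [2]=0x00  [3]=0x4e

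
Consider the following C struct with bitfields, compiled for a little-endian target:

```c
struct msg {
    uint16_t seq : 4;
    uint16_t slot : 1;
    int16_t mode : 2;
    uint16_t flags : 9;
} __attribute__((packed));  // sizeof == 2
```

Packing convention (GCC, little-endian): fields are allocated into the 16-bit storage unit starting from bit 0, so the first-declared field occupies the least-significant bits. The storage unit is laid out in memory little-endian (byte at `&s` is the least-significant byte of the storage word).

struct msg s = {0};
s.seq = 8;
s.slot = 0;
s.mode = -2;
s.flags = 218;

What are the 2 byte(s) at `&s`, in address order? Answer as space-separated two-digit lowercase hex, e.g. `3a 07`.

seq:4 = 8 → 0x8 << 0 → word 0x0008
slot:1 = 0 → 0x0 << 4 → word 0x0008
mode:2 = -2 → 0x2 << 5 → word 0x0048
flags:9 = 218 → 0xda << 7 → word 0x6d48
word = 0x6d48 → little-endian bytes:
  [0]=0x48  [1]=0x6d

48 6d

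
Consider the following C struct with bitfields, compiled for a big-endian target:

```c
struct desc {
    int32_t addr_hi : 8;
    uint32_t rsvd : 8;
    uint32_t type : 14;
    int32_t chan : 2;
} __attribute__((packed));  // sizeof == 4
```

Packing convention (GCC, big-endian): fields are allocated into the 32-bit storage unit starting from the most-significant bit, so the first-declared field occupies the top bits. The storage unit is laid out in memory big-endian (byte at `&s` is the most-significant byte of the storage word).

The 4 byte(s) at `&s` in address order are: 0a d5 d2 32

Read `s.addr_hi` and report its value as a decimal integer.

10

[0]=0x0a [1]=0xd5 [2]=0xd2 [3]=0x32 (big-endian) → word 0x0ad5d232
addr_hi [24+:8] = (word>>24) & 0xff = 10  ←
rsvd [16+:8] = (word>>16) & 0xff = 213
type [2+:14] = (word>>2) & 0x3fff = 13452
chan [0+:2] = (word>>0) & 0x3 = 2
addr_hi signed 8b, MSB=0: value = 10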